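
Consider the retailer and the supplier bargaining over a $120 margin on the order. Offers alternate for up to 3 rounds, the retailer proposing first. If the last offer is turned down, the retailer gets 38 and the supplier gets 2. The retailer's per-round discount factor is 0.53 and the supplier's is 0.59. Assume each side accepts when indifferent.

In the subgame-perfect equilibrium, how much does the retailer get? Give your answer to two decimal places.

Round 3 (the retailer proposes): the supplier gets 2 if talks fail, so the retailer offers 2 and keeps 118.
Round 2 (the supplier proposes): the retailer can get 118 next round, worth 0.53 × 118 = 62.54 now, so the supplier offers 62.54, keeping 57.46.
Round 1 (the retailer proposes): the supplier can get 57.46 next round, worth 0.59 × 57.46 = 33.9014 now; the retailer offers that and keeps 86.0986.

86.10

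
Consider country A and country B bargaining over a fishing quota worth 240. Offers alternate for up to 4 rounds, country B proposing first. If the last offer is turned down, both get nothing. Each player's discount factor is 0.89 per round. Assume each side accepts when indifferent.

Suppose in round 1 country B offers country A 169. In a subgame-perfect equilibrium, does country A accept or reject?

Reject

Round 4 (country A proposes): rejection yields 0 for country B; country A offers 0 and keeps 240.
Round 3 (country B proposes): country A can get 240 next round, worth 0.89 × 240 = 213.6 now, so country B offers 213.6, keeping 26.4.
Round 2 (country A proposes): country B can get 26.4 next round, worth 0.89 × 26.4 = 23.496 now; country A offers that and keeps 216.504.
So by rejecting in round 1, country A gets 216.504 next round, worth 0.89 × 216.504 = 192.68856 now.
Offer 169 < 192.68856, so country A rejects.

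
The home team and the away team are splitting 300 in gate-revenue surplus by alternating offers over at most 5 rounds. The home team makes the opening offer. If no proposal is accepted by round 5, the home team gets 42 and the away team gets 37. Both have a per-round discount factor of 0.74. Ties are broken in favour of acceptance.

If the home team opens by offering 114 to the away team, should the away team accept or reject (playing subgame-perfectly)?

Accept

Work out the away team's continuation value if the offer is rejected.
Round 5 (the home team proposes): the away team gets 37 if talks fail, so the home team offers 37 and keeps 263.
Round 4 (the away team proposes): the home team can get 263 next round, worth 0.74 × 263 = 194.62 now; the away team offers that and keeps 105.38.
Round 3 (the home team proposes): the away team can get 105.38 next round, worth 0.74 × 105.38 = 77.9812 now. The home team offers 77.9812 and keeps 300 − 77.9812 = 222.0188.
Round 2 (the away team proposes): the home team can get 222.0188 next round, worth 0.74 × 222.0188 = 164.293912 now, so the away team offers 164.293912, keeping 135.706088.
So by rejecting in round 1, the away team gets 135.706088 next round, worth 0.74 × 135.706088 = 100.42250512 now.
Offer 114 ≥ 100.42250512, so the away team accepts.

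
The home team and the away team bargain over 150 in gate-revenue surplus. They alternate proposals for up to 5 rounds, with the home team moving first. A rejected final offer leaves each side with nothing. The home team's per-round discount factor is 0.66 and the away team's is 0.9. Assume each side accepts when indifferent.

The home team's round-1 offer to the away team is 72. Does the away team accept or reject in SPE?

Reject

Work out the away team's continuation value if the offer is rejected.
Round 5 (the home team proposes): the away team will accept anything ≥ 0, so the home team offers 0 and keeps 150.
Round 4 (the away team proposes): the home team can get 150 next round, worth 0.66 × 150 = 99 now, so the away team offers 99, keeping 51.
Round 3 (the home team proposes): the away team can get 51 next round, worth 0.9 × 51 = 45.9 now, so the home team offers 45.9, keeping 104.1.
Round 2 (the away team proposes): the home team can get 104.1 next round, worth 0.66 × 104.1 = 68.706 now. The away team offers 68.706 and keeps 150 − 68.706 = 81.294.
So by rejecting in round 1, the away team gets 81.294 next round, worth 0.9 × 81.294 = 73.1646 now.
Offer 72 < 73.1646, so the away team rejects.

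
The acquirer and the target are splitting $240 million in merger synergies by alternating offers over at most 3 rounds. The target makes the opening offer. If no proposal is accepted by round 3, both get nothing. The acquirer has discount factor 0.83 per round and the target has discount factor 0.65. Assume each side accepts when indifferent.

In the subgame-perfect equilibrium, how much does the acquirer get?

Round 3 (the target proposes): the acquirer will accept anything ≥ 0, so the target offers 0 and keeps 240.
Round 2 (the acquirer proposes): the target can get 240 next round, worth 0.65 × 240 = 156 now; the acquirer offers that and keeps 84.
Round 1 (the target proposes): the acquirer can get 84 next round, worth 0.83 × 84 = 69.72 now; the target offers that and keeps 170.28.

69.72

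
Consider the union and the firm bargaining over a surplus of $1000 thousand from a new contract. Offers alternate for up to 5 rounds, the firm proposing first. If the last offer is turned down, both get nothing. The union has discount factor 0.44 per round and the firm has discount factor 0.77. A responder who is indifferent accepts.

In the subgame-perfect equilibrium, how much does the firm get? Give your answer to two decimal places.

Round 5 (the firm proposes): the union will accept anything ≥ 0, so the firm offers 0 and keeps 1000.
Round 4 (the union proposes): the firm can get 1000 next round, worth 0.77 × 1000 = 770 now. The union offers 770 and keeps 1000 − 770 = 230.
Round 3 (the firm proposes): the union can get 230 next round, worth 0.44 × 230 = 101.2 now. The firm offers 101.2 and keeps 1000 − 101.2 = 898.8.
Round 2 (the union proposes): the firm can get 898.8 next round, worth 0.77 × 898.8 = 692.076 now, so the union offers 692.076, keeping 307.924.
Round 1 (the firm proposes): the union can get 307.924 next round, worth 0.44 × 307.924 = 135.48656 now; the firm offers that and keeps 864.51344.

864.51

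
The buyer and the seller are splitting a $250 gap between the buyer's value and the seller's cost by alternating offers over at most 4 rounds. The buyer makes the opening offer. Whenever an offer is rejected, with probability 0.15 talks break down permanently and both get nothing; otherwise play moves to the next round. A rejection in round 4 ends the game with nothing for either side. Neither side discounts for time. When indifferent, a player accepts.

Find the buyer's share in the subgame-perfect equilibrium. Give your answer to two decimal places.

Round 4 (the seller proposes): rejection yields 0 for the buyer; the seller offers 0 and keeps 250.
Round 3 (the buyer proposes): rejecting gives the seller an expected 0.85 × 250 = 212.5. The buyer offers 212.5 and keeps 250 − 212.5 = 37.5.
Round 2 (the seller proposes): rejecting gives the buyer an expected 0.85 × 37.5 = 31.875; the seller offers that and keeps 218.125.
Round 1 (the buyer proposes): rejecting gives the seller an expected 0.85 × 218.125 = 185.40625. The buyer offers 185.40625 and keeps 250 − 185.40625 = 64.59375.

64.59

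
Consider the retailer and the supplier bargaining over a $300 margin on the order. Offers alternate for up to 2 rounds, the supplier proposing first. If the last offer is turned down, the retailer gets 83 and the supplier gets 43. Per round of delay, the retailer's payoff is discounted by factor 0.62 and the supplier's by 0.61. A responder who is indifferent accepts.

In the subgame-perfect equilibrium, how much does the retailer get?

159.34

Solve by backward induction from round 2.
Round 2 (the retailer proposes): the supplier gets 43 if talks fail, so the retailer offers 43 and keeps 257.
Round 1 (the supplier proposes): the retailer can get 257 next round, worth 0.62 × 257 = 159.34 now; the supplier offers that and keeps 140.66.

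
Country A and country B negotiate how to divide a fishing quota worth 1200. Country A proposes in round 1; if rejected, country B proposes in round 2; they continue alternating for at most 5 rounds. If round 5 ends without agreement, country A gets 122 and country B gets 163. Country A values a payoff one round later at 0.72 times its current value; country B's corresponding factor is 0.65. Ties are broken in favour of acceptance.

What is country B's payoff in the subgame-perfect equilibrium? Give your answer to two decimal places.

Round 5 (country A proposes): country B gets 163 if talks fail, so country A offers 163 and keeps 1037.
Round 4 (country B proposes): country A can get 1037 next round, worth 0.72 × 1037 = 746.64 now, so country B offers 746.64, keeping 453.36.
Round 3 (country A proposes): country B can get 453.36 next round, worth 0.65 × 453.36 = 294.684 now, so country A offers 294.684, keeping 905.316.
Round 2 (country B proposes): country A can get 905.316 next round, worth 0.72 × 905.316 = 651.82752 now, so country B offers 651.82752, keeping 548.17248.
Round 1 (country A proposes): country B can get 548.17248 next round, worth 0.65 × 548.17248 = 356.312112 now, so country A offers 356.312112, keeping 843.687888.

356.31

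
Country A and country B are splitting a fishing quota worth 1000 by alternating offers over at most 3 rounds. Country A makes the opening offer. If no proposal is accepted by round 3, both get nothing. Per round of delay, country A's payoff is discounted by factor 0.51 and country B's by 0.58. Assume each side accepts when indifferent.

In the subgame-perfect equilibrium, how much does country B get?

Round 3 (country A proposes): country B will accept anything ≥ 0, so country A offers 0 and keeps 1000.
Round 2 (country B proposes): country A can get 1000 next round, worth 0.51 × 1000 = 510 now, so country B offers 510, keeping 490.
Round 1 (country A proposes): country B can get 490 next round, worth 0.58 × 490 = 284.2 now. Country A offers 284.2 and keeps 1000 − 284.2 = 715.8.

284.2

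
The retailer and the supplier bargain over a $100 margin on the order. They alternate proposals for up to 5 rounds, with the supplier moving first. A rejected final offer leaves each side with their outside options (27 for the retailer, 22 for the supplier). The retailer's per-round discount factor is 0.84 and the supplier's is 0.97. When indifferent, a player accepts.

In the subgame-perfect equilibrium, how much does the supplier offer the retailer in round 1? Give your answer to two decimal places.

Round 5 (the supplier proposes): the retailer gets 27 if talks fail, so the supplier offers 27 and keeps 73.
Round 4 (the retailer proposes): the supplier can get 73 next round, worth 0.97 × 73 = 70.81 now; the retailer offers that and keeps 29.19.
Round 3 (the supplier proposes): the retailer can get 29.19 next round, worth 0.84 × 29.19 = 24.5196 now, so the supplier offers 24.5196, keeping 75.4804.
Round 2 (the retailer proposes): the supplier can get 75.4804 next round, worth 0.97 × 75.4804 = 73.215988 now; the retailer offers that and keeps 26.784012.
Round 1 (the supplier proposes): the retailer can get 26.784012 next round, worth 0.84 × 26.784012 = 22.49857008 now; the supplier offers that and keeps 77.50142992.

22.50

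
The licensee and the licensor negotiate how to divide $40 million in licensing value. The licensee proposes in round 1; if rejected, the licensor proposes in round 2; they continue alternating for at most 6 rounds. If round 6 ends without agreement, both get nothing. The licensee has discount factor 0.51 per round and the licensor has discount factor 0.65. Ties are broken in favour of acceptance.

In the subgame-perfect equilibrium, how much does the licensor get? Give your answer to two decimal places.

19.82

Round 6 (the licensor proposes): the licensee will accept anything ≥ 0, so the licensor offers 0 and keeps 40.
Round 5 (the licensee proposes): the licensor can get 40 next round, worth 0.65 × 40 = 26 now; the licensee offers that and keeps 14.
Round 4 (the licensor proposes): the licensee can get 14 next round, worth 0.51 × 14 = 7.14 now; the licensor offers that and keeps 32.86.
Round 3 (the licensee proposes): the licensor can get 32.86 next round, worth 0.65 × 32.86 = 21.359 now; the licensee offers that and keeps 18.641.
Round 2 (the licensor proposes): the licensee can get 18.641 next round, worth 0.51 × 18.641 = 9.50691 now; the licensor offers that and keeps 30.49309.
Round 1 (the licensee proposes): the licensor can get 30.49309 next round, worth 0.65 × 30.49309 = 19.8205085 now. The licensee offers 19.8205085 and keeps 40 − 19.8205085 = 20.1794915.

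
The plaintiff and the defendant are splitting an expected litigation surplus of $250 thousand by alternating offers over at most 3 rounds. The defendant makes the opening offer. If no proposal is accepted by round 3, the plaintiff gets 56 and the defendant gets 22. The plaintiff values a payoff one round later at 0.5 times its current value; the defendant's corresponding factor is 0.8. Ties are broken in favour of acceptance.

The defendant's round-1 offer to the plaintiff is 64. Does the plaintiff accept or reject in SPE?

Accept

Round 3 (the defendant proposes): the plaintiff gets 56 if talks fail, so the defendant offers 56 and keeps 194.
Round 2 (the plaintiff proposes): the defendant can get 194 next round, worth 0.8 × 194 = 155.2 now. The plaintiff offers 155.2 and keeps 250 − 155.2 = 94.8.
So by rejecting in round 1, the plaintiff gets 94.8 next round, worth 0.5 × 94.8 = 47.4 now.
Offer 64 ≥ 47.4, so the plaintiff accepts.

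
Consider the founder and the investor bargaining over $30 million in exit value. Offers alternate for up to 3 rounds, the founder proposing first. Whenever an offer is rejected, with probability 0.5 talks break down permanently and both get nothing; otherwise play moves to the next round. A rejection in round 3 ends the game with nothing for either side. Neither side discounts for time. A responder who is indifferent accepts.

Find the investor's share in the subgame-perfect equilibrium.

7.5

Round 3 (the founder proposes): rejection yields 0 for the investor; the founder offers 0 and keeps 30.
Round 2 (the investor proposes): rejecting gives the founder an expected 0.5 × 30 = 15; the investor offers that and keeps 15.
Round 1 (the founder proposes): rejecting gives the investor an expected 0.5 × 15 = 7.5. The founder offers 7.5 and keeps 30 − 7.5 = 22.5.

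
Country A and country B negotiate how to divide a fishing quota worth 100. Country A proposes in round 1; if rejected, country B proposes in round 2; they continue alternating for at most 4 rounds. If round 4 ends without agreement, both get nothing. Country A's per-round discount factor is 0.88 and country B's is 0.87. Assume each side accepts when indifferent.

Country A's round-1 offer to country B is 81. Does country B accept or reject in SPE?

Round 4 (country B proposes): country A will accept anything ≥ 0, so country B offers 0 and keeps 100.
Round 3 (country A proposes): country B can get 100 next round, worth 0.87 × 100 = 87 now; country A offers that and keeps 13.
Round 2 (country B proposes): country A can get 13 next round, worth 0.88 × 13 = 11.44 now. Country B offers 11.44 and keeps 100 − 11.44 = 88.56.
So by rejecting in round 1, country B gets 88.56 next round, worth 0.87 × 88.56 = 77.0472 now.
Offer 81 ≥ 77.0472, so country B accepts.

Accept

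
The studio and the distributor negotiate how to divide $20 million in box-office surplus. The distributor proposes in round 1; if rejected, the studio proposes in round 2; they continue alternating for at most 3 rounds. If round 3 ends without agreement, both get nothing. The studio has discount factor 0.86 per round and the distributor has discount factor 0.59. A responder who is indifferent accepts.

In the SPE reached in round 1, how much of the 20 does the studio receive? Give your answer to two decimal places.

7.05

Round 3 (the distributor proposes): rejection yields 0 for the studio; the distributor offers 0 and keeps 20.
Round 2 (the studio proposes): the distributor can get 20 next round, worth 0.59 × 20 = 11.8 now; the studio offers that and keeps 8.2.
Round 1 (the distributor proposes): the studio can get 8.2 next round, worth 0.86 × 8.2 = 7.052 now; the distributor offers that and keeps 12.948.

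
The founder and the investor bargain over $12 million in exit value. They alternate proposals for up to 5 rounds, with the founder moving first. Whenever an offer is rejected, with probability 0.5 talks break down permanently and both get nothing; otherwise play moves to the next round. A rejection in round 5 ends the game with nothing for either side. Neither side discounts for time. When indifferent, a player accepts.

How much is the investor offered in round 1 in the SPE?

Round 5 (the founder proposes): rejection yields 0 for the investor; the founder offers 0 and keeps 12.
Round 4 (the investor proposes): rejecting gives the founder an expected 0.5 × 12 = 6. The investor offers 6 and keeps 12 − 6 = 6.
Round 3 (the founder proposes): rejecting gives the investor an expected 0.5 × 6 = 3; the founder offers that and keeps 9.
Round 2 (the investor proposes): rejecting gives the founder an expected 0.5 × 9 = 4.5; the investor offers that and keeps 7.5.
Round 1 (the founder proposes): rejecting gives the investor an expected 0.5 × 7.5 = 3.75, so the founder offers 3.75, keeping 8.25.

3.75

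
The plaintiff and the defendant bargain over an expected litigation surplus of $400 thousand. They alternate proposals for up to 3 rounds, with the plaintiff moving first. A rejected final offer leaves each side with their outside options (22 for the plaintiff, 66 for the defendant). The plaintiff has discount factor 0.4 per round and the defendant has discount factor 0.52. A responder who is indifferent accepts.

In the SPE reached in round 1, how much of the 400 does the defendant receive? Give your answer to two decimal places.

Round 3 (the plaintiff proposes): the defendant gets 66 if talks fail, so the plaintiff offers 66 and keeps 334.
Round 2 (the defendant proposes): the plaintiff can get 334 next round, worth 0.4 × 334 = 133.6 now; the defendant offers that and keeps 266.4.
Round 1 (the plaintiff proposes): the defendant can get 266.4 next round, worth 0.52 × 266.4 = 138.528 now, so the plaintiff offers 138.528, keeping 261.472.

138.53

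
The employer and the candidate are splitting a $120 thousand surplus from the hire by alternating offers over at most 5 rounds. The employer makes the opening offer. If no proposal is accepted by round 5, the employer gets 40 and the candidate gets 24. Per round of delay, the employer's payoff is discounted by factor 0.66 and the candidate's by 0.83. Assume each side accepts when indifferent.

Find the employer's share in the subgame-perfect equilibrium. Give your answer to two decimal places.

Round 5 (the employer proposes): the candidate gets 24 if talks fail, so the employer offers 24 and keeps 96.
Round 4 (the candidate proposes): the employer can get 96 next round, worth 0.66 × 96 = 63.36 now, so the candidate offers 63.36, keeping 56.64.
Round 3 (the employer proposes): the candidate can get 56.64 next round, worth 0.83 × 56.64 = 47.0112 now, so the employer offers 47.0112, keeping 72.9888.
Round 2 (the candidate proposes): the employer can get 72.9888 next round, worth 0.66 × 72.9888 = 48.172608 now; the candidate offers that and keeps 71.827392.
Round 1 (the employer proposes): the candidate can get 71.827392 next round, worth 0.83 × 71.827392 = 59.61673536 now; the employer offers that and keeps 60.38326464.

60.38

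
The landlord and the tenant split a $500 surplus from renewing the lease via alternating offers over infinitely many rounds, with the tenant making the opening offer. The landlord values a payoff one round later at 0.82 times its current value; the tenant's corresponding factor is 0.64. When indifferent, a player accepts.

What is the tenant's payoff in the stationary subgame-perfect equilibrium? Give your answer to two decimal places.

In a stationary SPE each proposer offers the other exactly their discounted continuation value.
If the tenant keeps x when proposing and the landlord keeps y when proposing, then x = 500 − 0.82y and y = 500 − 0.64x.
Solving: x = 500(1 − 0.82) / (1 − 0.64·0.82) = 90 / 0.4752 ≈ 189.3939.
The landlord gets 500 − 189.3939 ≈ 310.6061.

189.39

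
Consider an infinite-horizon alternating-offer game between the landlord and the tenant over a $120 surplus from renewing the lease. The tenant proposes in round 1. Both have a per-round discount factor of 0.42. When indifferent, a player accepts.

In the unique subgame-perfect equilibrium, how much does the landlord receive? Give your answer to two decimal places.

35.49

Let x be the tenant's share when the tenant proposes and y be the landlord's share when the landlord proposes.
The landlord accepts iff offered ≥ 0.42·y, so x = 120 − 0.42y. Symmetrically y = 120 − 0.42x.
Substituting: x = 120 − 0.42(120 − 0.42x), giving x(1 − 0.42·0.42) = 120(1 − 0.42).
So x = 120 × 0.58 / 0.8236 ≈ 84.5070, and the landlord receives 120 − x ≈ 35.4930.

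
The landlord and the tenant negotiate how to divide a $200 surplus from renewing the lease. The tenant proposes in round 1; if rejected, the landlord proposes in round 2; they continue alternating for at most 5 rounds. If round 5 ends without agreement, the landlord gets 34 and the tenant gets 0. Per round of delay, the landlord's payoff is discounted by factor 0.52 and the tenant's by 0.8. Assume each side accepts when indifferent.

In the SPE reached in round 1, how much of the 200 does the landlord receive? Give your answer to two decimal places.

35.34

Work backward from the last round.
Round 5 (the tenant proposes): the landlord gets 34 if talks fail, so the tenant offers 34 and keeps 166.
Round 4 (the landlord proposes): the tenant can get 166 next round, worth 0.8 × 166 = 132.8 now, so the landlord offers 132.8, keeping 67.2.
Round 3 (the tenant proposes): the landlord can get 67.2 next round, worth 0.52 × 67.2 = 34.944 now; the tenant offers that and keeps 165.056.
Round 2 (the landlord proposes): the tenant can get 165.056 next round, worth 0.8 × 165.056 = 132.0448 now. The landlord offers 132.0448 and keeps 200 − 132.0448 = 67.9552.
Round 1 (the tenant proposes): the landlord can get 67.9552 next round, worth 0.52 × 67.9552 = 35.336704 now. The tenant offers 35.336704 and keeps 200 − 35.336704 = 164.663296.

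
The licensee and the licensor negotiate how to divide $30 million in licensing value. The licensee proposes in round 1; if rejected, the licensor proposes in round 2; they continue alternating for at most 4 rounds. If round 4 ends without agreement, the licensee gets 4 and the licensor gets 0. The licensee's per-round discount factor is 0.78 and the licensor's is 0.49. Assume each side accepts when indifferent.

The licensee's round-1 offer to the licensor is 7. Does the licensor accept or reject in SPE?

Round 4 (the licensor proposes): the licensee gets 4 if talks fail, so the licensor offers 4 and keeps 26.
Round 3 (the licensee proposes): the licensor can get 26 next round, worth 0.49 × 26 = 12.74 now. The licensee offers 12.74 and keeps 30 − 12.74 = 17.26.
Round 2 (the licensor proposes): the licensee can get 17.26 next round, worth 0.78 × 17.26 = 13.4628 now, so the licensor offers 13.4628, keeping 16.5372.
So by rejecting in round 1, the licensor gets 16.5372 next round, worth 0.49 × 16.5372 = 8.103228 now.
Offer 7 < 8.103228, so the licensor rejects.

Reject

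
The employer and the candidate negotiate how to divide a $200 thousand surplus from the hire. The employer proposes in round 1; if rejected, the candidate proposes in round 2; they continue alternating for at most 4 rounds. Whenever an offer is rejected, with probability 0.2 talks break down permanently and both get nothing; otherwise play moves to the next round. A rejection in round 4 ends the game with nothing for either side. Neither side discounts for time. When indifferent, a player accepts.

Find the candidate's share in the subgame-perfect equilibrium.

134.4

Round 4 (the candidate proposes): the employer will accept anything ≥ 0, so the candidate offers 0 and keeps 200.
Round 3 (the employer proposes): rejecting gives the candidate an expected 0.8 × 200 = 160, so the employer offers 160, keeping 40.
Round 2 (the candidate proposes): rejecting gives the employer an expected 0.8 × 40 = 32, so the candidate offers 32, keeping 168.
Round 1 (the employer proposes): rejecting gives the candidate an expected 0.8 × 168 = 134.4; the employer offers that and keeps 65.6.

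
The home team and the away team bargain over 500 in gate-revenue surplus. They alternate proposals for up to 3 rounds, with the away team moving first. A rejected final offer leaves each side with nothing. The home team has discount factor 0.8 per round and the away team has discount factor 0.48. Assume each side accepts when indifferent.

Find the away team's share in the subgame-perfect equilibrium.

292

Round 3 (the away team proposes): the home team will accept anything ≥ 0, so the away team offers 0 and keeps 500.
Round 2 (the home team proposes): the away team can get 500 next round, worth 0.48 × 500 = 240 now. The home team offers 240 and keeps 500 − 240 = 260.
Round 1 (the away team proposes): the home team can get 260 next round, worth 0.8 × 260 = 208 now, so the away team offers 208, keeping 292.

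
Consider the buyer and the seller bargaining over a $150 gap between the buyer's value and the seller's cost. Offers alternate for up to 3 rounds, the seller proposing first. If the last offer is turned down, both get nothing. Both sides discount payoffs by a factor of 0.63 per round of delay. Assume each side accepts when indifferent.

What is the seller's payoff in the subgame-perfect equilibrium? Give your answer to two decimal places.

115.04

By backward induction:
Round 3 (the seller proposes): rejection yields 0 for the buyer; the seller offers 0 and keeps 150.
Round 2 (the buyer proposes): the seller can get 150 next round, worth 0.63 × 150 = 94.5 now. The buyer offers 94.5 and keeps 150 − 94.5 = 55.5.
Round 1 (the seller proposes): the buyer can get 55.5 next round, worth 0.63 × 55.5 = 34.965 now, so the seller offers 34.965, keeping 115.035.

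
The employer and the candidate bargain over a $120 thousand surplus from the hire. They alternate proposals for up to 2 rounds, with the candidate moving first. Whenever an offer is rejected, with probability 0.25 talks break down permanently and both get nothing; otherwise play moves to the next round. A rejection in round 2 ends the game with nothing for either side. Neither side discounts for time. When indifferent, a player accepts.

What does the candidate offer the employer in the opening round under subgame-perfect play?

90

By backward induction:
Round 2 (the employer proposes): the candidate will accept anything ≥ 0, so the employer offers 0 and keeps 120.
Round 1 (the candidate proposes): rejecting gives the employer an expected 0.75 × 120 = 90. The candidate offers 90 and keeps 120 − 90 = 30.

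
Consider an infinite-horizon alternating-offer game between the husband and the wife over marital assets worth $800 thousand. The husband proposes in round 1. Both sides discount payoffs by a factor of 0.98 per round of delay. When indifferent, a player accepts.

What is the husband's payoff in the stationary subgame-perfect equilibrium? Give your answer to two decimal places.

In a stationary SPE each proposer offers the other exactly their discounted continuation value.
If the husband keeps x when proposing and the wife keeps y when proposing, then x = 800 − 0.98y and y = 800 − 0.98x.
Solving: x = 800(1 − 0.98) / (1 − 0.98·0.98) = 16 / 0.0396 ≈ 404.0404.
The wife gets 800 − 404.0404 ≈ 395.9596.

404.04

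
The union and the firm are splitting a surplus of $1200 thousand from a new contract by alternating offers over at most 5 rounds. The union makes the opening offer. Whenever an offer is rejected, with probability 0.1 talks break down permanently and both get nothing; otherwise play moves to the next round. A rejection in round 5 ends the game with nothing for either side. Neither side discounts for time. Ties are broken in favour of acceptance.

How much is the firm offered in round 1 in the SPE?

Round 5 (the union proposes): rejection yields 0 for the firm; the union offers 0 and keeps 1200.
Round 4 (the firm proposes): rejecting gives the union an expected 0.9 × 1200 = 1080. The firm offers 1080 and keeps 1200 − 1080 = 120.
Round 3 (the union proposes): rejecting gives the firm an expected 0.9 × 120 = 108; the union offers that and keeps 1092.
Round 2 (the firm proposes): rejecting gives the union an expected 0.9 × 1092 = 982.8; the firm offers that and keeps 217.2.
Round 1 (the union proposes): rejecting gives the firm an expected 0.9 × 217.2 = 195.48, so the union offers 195.48, keeping 1004.52.

195.48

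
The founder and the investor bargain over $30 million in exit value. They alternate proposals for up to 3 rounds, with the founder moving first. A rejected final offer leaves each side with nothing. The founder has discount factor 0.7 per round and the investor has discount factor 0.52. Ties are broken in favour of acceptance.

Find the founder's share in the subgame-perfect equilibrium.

25.32

Round 3 (the founder proposes): the investor will accept anything ≥ 0, so the founder offers 0 and keeps 30.
Round 2 (the investor proposes): the founder can get 30 next round, worth 0.7 × 30 = 21 now; the investor offers that and keeps 9.
Round 1 (the founder proposes): the investor can get 9 next round, worth 0.52 × 9 = 4.68 now; the founder offers that and keeps 25.32.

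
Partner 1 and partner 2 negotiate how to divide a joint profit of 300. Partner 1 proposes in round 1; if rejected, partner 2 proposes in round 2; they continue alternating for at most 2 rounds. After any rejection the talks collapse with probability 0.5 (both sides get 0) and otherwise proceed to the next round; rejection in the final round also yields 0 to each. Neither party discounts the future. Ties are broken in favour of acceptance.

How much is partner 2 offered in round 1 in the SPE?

150

By backward induction:
Round 2 (partner 2 proposes): rejection yields 0 for partner 1; partner 2 offers 0 and keeps 300.
Round 1 (partner 1 proposes): rejecting gives partner 2 an expected 0.5 × 300 = 150. Partner 1 offers 150 and keeps 300 − 150 = 150.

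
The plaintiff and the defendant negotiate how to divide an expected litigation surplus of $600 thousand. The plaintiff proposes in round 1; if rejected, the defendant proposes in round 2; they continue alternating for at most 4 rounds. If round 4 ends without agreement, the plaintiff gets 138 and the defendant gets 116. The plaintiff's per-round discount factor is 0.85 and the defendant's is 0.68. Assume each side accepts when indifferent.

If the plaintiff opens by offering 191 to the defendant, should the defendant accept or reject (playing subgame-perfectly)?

Round 4 (the defendant proposes): the plaintiff gets 138 if talks fail, so the defendant offers 138 and keeps 462.
Round 3 (the plaintiff proposes): the defendant can get 462 next round, worth 0.68 × 462 = 314.16 now; the plaintiff offers that and keeps 285.84.
Round 2 (the defendant proposes): the plaintiff can get 285.84 next round, worth 0.85 × 285.84 = 242.964 now; the defendant offers that and keeps 357.036.
So by rejecting in round 1, the defendant gets 357.036 next round, worth 0.68 × 357.036 = 242.78448 now.
Offer 191 < 242.78448, so the defendant rejects.

Reject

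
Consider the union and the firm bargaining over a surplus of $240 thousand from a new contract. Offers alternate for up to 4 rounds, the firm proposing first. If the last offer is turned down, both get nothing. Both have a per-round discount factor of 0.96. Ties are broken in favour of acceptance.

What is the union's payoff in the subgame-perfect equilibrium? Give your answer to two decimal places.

Round 4 (the union proposes): rejection yields 0 for the firm; the union offers 0 and keeps 240.
Round 3 (the firm proposes): the union can get 240 next round, worth 0.96 × 240 = 230.4 now. The firm offers 230.4 and keeps 240 − 230.4 = 9.6.
Round 2 (the union proposes): the firm can get 9.6 next round, worth 0.96 × 9.6 = 9.216 now. The union offers 9.216 and keeps 240 − 9.216 = 230.784.
Round 1 (the firm proposes): the union can get 230.784 next round, worth 0.96 × 230.784 = 221.55264 now. The firm offers 221.55264 and keeps 240 − 221.55264 = 18.44736.

221.55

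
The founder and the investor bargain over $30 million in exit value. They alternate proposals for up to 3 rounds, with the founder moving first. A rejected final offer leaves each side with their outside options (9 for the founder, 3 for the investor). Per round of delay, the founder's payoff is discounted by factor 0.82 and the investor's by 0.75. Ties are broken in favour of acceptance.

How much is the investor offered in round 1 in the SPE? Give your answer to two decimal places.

Round 3 (the founder proposes): the investor gets 3 if talks fail, so the founder offers 3 and keeps 27.
Round 2 (the investor proposes): the founder can get 27 next round, worth 0.82 × 27 = 22.14 now, so the investor offers 22.14, keeping 7.86.
Round 1 (the founder proposes): the investor can get 7.86 next round, worth 0.75 × 7.86 = 5.895 now; the founder offers that and keeps 24.105.

5.90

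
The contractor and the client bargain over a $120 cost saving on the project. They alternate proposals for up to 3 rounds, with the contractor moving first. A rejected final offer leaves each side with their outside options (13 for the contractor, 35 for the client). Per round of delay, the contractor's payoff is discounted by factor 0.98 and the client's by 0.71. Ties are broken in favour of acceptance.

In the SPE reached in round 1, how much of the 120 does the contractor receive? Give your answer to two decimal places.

93.94

Round 3 (the contractor proposes): the client gets 35 if talks fail, so the contractor offers 35 and keeps 85.
Round 2 (the client proposes): the contractor can get 85 next round, worth 0.98 × 85 = 83.3 now. The client offers 83.3 and keeps 120 − 83.3 = 36.7.
Round 1 (the contractor proposes): the client can get 36.7 next round, worth 0.71 × 36.7 = 26.057 now, so the contractor offers 26.057, keeping 93.943.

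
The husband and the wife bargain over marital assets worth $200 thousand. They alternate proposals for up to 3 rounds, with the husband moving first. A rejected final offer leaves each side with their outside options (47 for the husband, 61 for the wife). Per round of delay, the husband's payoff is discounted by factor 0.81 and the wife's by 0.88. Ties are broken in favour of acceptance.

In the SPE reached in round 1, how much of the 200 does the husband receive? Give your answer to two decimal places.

123.08

Work backward from the last round.
Round 3 (the husband proposes): the wife gets 61 if talks fail, so the husband offers 61 and keeps 139.
Round 2 (the wife proposes): the husband can get 139 next round, worth 0.81 × 139 = 112.59 now. The wife offers 112.59 and keeps 200 − 112.59 = 87.41.
Round 1 (the husband proposes): the wife can get 87.41 next round, worth 0.88 × 87.41 = 76.9208 now, so the husband offers 76.9208, keeping 123.0792.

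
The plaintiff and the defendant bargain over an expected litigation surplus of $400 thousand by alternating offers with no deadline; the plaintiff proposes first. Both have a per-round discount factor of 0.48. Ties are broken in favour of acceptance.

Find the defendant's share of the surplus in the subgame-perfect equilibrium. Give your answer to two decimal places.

129.73

Let x be the plaintiff's share when the plaintiff proposes and y be the defendant's share when the defendant proposes.
The defendant accepts iff offered ≥ 0.48·y, so x = 400 − 0.48y. Symmetrically y = 400 − 0.48x.
Substituting: x = 400 − 0.48(400 − 0.48x), giving x(1 − 0.48·0.48) = 400(1 − 0.48).
So x = 400 × 0.52 / 0.7696 ≈ 270.2703, and the defendant receives 400 − x ≈ 129.7297.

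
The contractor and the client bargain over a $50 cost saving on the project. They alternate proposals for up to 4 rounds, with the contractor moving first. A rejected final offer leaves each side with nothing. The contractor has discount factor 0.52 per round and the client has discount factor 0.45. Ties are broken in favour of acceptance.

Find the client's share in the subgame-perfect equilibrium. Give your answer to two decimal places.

16.07

By backward induction:
Round 4 (the client proposes): the contractor will accept anything ≥ 0, so the client offers 0 and keeps 50.
Round 3 (the contractor proposes): the client can get 50 next round, worth 0.45 × 50 = 22.5 now; the contractor offers that and keeps 27.5.
Round 2 (the client proposes): the contractor can get 27.5 next round, worth 0.52 × 27.5 = 14.3 now, so the client offers 14.3, keeping 35.7.
Round 1 (the contractor proposes): the client can get 35.7 next round, worth 0.45 × 35.7 = 16.065 now; the contractor offers that and keeps 33.935.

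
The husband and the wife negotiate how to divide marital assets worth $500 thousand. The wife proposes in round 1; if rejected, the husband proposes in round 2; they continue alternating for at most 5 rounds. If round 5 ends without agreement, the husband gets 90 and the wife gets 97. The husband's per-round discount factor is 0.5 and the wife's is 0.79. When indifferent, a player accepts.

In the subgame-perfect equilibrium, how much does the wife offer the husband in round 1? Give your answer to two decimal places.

By backward induction:
Round 5 (the wife proposes): the husband gets 90 if talks fail, so the wife offers 90 and keeps 410.
Round 4 (the husband proposes): the wife can get 410 next round, worth 0.79 × 410 = 323.9 now; the husband offers that and keeps 176.1.
Round 3 (the wife proposes): the husband can get 176.1 next round, worth 0.5 × 176.1 = 88.05 now, so the wife offers 88.05, keeping 411.95.
Round 2 (the husband proposes): the wife can get 411.95 next round, worth 0.79 × 411.95 = 325.4405 now, so the husband offers 325.4405, keeping 174.5595.
Round 1 (the wife proposes): the husband can get 174.5595 next round, worth 0.5 × 174.5595 = 87.27975 now. The wife offers 87.27975 and keeps 500 − 87.27975 = 412.72025.

87.28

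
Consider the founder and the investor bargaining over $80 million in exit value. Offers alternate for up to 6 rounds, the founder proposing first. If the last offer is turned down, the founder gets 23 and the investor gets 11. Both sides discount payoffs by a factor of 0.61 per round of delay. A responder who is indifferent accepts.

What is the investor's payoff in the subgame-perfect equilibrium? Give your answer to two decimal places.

30.93

Round 6 (the investor proposes): the founder gets 23 if talks fail, so the investor offers 23 and keeps 57.
Round 5 (the founder proposes): the investor can get 57 next round, worth 0.61 × 57 = 34.77 now. The founder offers 34.77 and keeps 80 − 34.77 = 45.23.
Round 4 (the investor proposes): the founder can get 45.23 next round, worth 0.61 × 45.23 = 27.5903 now. The investor offers 27.5903 and keeps 80 − 27.5903 = 52.4097.
Round 3 (the founder proposes): the investor can get 52.4097 next round, worth 0.61 × 52.4097 = 31.969917 now. The founder offers 31.969917 and keeps 80 − 31.969917 = 48.030083.
Round 2 (the investor proposes): the founder can get 48.030083 next round, worth 0.61 × 48.030083 = 29.29835063 now; the investor offers that and keeps 50.70164937.
Round 1 (the founder proposes): the investor can get 50.70164937 next round, worth 0.61 × 50.70164937 = 30.9280061157 now; the founder offers that and keeps 49.0719938843.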